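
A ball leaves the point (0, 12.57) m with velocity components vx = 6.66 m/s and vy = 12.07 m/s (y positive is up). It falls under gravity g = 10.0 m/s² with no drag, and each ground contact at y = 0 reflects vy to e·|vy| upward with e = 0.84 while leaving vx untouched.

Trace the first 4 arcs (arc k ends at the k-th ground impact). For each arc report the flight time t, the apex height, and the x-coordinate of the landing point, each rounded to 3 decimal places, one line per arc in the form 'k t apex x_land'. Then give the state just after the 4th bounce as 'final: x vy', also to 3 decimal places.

1 3.200 19.854 21.310
2 3.348 14.009 43.606
3 2.812 9.885 62.334
4 2.362 6.975 78.066
final: 78.066 9.921

Arc 1: start y=12.570, vy=12.070 → t=3.200, apex=19.854, x_land=21.310, impact vy=-19.927
  bounce: vy ← 0.84·19.927 = 16.739
Arc 2: start y=0.000, vy=16.739 → t=3.348, apex=14.009, x_land=43.606, impact vy=-16.739
  bounce: vy ← 0.84·16.739 = 14.060
Arc 3: start y=0.000, vy=14.060 → t=2.812, apex=9.885, x_land=62.334, impact vy=-14.060
  bounce: vy ← 0.84·14.060 = 11.811
Arc 4: start y=0.000, vy=11.811 → t=2.362, apex=6.975, x_land=78.066, impact vy=-11.811
  bounce: vy ← 0.84·11.811 = 9.921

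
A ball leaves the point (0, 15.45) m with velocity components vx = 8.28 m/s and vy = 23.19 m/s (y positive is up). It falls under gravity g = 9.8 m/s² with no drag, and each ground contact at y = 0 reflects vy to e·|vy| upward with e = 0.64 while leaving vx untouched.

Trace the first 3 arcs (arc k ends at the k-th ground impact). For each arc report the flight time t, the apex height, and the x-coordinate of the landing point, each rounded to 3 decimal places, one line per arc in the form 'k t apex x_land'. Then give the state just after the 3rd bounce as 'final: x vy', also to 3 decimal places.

1 5.325 42.888 44.089
2 3.787 17.567 75.444
3 2.424 7.195 95.512
final: 95.512 7.600

Arc 1: start y=15.450, vy=23.190 → t=5.325, apex=42.888, x_land=44.089, impact vy=-28.993
  bounce: vy ← 0.64·28.993 = 18.556
Arc 2: start y=0.000, vy=18.556 → t=3.787, apex=17.567, x_land=75.444, impact vy=-18.556
  bounce: vy ← 0.64·18.556 = 11.876
Arc 3: start y=0.000, vy=11.876 → t=2.424, apex=7.195, x_land=95.512, impact vy=-11.876
  bounce: vy ← 0.64·11.876 = 7.600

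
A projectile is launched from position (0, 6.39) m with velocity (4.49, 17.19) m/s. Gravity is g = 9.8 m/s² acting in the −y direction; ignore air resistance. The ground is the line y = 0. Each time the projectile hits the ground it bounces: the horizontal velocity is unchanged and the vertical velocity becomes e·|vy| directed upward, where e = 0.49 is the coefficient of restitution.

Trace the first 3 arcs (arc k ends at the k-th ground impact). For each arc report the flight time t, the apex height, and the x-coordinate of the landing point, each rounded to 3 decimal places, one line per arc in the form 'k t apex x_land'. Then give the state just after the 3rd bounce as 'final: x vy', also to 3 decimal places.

1 3.847 21.466 17.274
2 2.051 5.154 26.484
3 1.005 1.237 30.996
final: 30.996 2.413

Arc 1: start y=6.390, vy=17.190 → t=3.847, apex=21.466, x_land=17.274, impact vy=-20.512
  bounce: vy ← 0.49·20.512 = 10.051
Arc 2: start y=0.000, vy=10.051 → t=2.051, apex=5.154, x_land=26.484, impact vy=-10.051
  bounce: vy ← 0.49·10.051 = 4.925
Arc 3: start y=0.000, vy=4.925 → t=1.005, apex=1.237, x_land=30.996, impact vy=-4.925
  bounce: vy ← 0.49·4.925 = 2.413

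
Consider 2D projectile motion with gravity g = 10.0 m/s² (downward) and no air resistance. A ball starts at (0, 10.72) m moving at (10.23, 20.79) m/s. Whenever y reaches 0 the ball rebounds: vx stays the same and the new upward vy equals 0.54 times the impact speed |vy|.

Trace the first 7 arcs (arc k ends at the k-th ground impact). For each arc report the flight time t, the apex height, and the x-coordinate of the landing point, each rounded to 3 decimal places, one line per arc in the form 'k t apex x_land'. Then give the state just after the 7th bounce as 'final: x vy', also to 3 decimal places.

1 4.622 32.331 47.282
2 2.746 9.428 75.377
3 1.483 2.749 90.548
4 0.801 0.802 98.740
5 0.432 0.234 103.164
6 0.234 0.068 105.553
7 0.126 0.020 106.843
final: 106.843 0.340

Arc 1: start y=10.720, vy=20.790 → t=4.622, apex=32.331, x_land=47.282, impact vy=-25.429
  bounce: vy ← 0.54·25.429 = 13.732
Arc 2: start y=0.000, vy=13.732 → t=2.746, apex=9.428, x_land=75.377, impact vy=-13.732
  bounce: vy ← 0.54·13.732 = 7.415
Arc 3: start y=0.000, vy=7.415 → t=1.483, apex=2.749, x_land=90.548, impact vy=-7.415
  bounce: vy ← 0.54·7.415 = 4.004
Arc 4: start y=0.000, vy=4.004 → t=0.801, apex=0.802, x_land=98.740, impact vy=-4.004
  bounce: vy ← 0.54·4.004 = 2.162
Arc 5: start y=0.000, vy=2.162 → t=0.432, apex=0.234, x_land=103.164, impact vy=-2.162
  bounce: vy ← 0.54·2.162 = 1.168
Arc 6: start y=0.000, vy=1.168 → t=0.234, apex=0.068, x_land=105.553, impact vy=-1.168
  bounce: vy ← 0.54·1.168 = 0.631
Arc 7: start y=0.000, vy=0.631 → t=0.126, apex=0.020, x_land=106.843, impact vy=-0.631
  bounce: vy ← 0.54·0.631 = 0.340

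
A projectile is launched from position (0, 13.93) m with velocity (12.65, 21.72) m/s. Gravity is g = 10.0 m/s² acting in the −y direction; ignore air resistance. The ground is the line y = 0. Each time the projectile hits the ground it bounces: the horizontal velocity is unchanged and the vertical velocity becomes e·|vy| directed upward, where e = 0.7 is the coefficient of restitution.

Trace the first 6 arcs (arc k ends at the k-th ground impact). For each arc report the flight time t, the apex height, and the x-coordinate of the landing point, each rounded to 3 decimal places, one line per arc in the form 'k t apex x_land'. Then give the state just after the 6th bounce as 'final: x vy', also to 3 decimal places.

Arc 1: start y=13.930, vy=21.720 → t=4.911, apex=37.518, x_land=62.128, impact vy=-27.393
  bounce: vy ← 0.7·27.393 = 19.175
Arc 2: start y=0.000, vy=19.175 → t=3.835, apex=18.384, x_land=110.640, impact vy=-19.175
  bounce: vy ← 0.7·19.175 = 13.422
Arc 3: start y=0.000, vy=13.422 → t=2.684, apex=9.008, x_land=144.599, impact vy=-13.422
  bounce: vy ← 0.7·13.422 = 9.396
Arc 4: start y=0.000, vy=9.396 → t=1.879, apex=4.414, x_land=168.370, impact vy=-9.396
  bounce: vy ← 0.7·9.396 = 6.577
Arc 5: start y=0.000, vy=6.577 → t=1.315, apex=2.163, x_land=185.009, impact vy=-6.577
  bounce: vy ← 0.7·6.577 = 4.604
Arc 6: start y=0.000, vy=4.604 → t=0.921, apex=1.060, x_land=196.657, impact vy=-4.604
  bounce: vy ← 0.7·4.604 = 3.223

1 4.911 37.518 62.128
2 3.835 18.384 110.640
3 2.684 9.008 144.599
4 1.879 4.414 168.370
5 1.315 2.163 185.009
6 0.921 1.060 196.657
final: 196.657 3.223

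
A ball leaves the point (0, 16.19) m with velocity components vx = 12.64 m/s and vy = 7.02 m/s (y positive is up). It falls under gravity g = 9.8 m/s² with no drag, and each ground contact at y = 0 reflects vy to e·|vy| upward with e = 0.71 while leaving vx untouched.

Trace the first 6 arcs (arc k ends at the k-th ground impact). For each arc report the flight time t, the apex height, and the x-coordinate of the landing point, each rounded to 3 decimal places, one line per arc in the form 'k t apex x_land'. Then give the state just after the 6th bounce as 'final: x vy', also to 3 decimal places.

Arc 1: start y=16.190, vy=7.020 → t=2.670, apex=18.704, x_land=33.750, impact vy=-19.147
  bounce: vy ← 0.71·19.147 = 13.594
Arc 2: start y=0.000, vy=13.594 → t=2.774, apex=9.429, x_land=68.818, impact vy=-13.594
  bounce: vy ← 0.71·13.594 = 9.652
Arc 3: start y=0.000, vy=9.652 → t=1.970, apex=4.753, x_land=93.716, impact vy=-9.652
  bounce: vy ← 0.71·9.652 = 6.853
Arc 4: start y=0.000, vy=6.853 → t=1.399, apex=2.396, x_land=111.394, impact vy=-6.853
  bounce: vy ← 0.71·6.853 = 4.866
Arc 5: start y=0.000, vy=4.866 → t=0.993, apex=1.208, x_land=123.945, impact vy=-4.866
  bounce: vy ← 0.71·4.866 = 3.455
Arc 6: start y=0.000, vy=3.455 → t=0.705, apex=0.609, x_land=132.856, impact vy=-3.455
  bounce: vy ← 0.71·3.455 = 2.453

1 2.670 18.704 33.750
2 2.774 9.429 68.818
3 1.970 4.753 93.716
4 1.399 2.396 111.394
5 0.993 1.208 123.945
6 0.705 0.609 132.856
final: 132.856 2.453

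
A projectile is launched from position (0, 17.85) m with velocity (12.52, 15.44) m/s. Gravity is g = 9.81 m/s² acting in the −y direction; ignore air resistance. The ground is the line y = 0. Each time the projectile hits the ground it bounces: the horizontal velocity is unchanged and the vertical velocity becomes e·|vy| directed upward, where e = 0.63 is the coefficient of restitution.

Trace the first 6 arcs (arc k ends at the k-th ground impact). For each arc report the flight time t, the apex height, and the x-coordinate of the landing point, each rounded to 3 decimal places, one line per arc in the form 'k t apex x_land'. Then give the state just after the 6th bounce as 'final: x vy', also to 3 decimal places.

Arc 1: start y=17.850, vy=15.440 → t=4.047, apex=30.001, x_land=50.669, impact vy=-24.261
  bounce: vy ← 0.63·24.261 = 15.285
Arc 2: start y=0.000, vy=15.285 → t=3.116, apex=11.907, x_land=89.683, impact vy=-15.285
  bounce: vy ← 0.63·15.285 = 9.629
Arc 3: start y=0.000, vy=9.629 → t=1.963, apex=4.726, x_land=114.261, impact vy=-9.629
  bounce: vy ← 0.63·9.629 = 6.066
Arc 4: start y=0.000, vy=6.066 → t=1.237, apex=1.876, x_land=129.746, impact vy=-6.066
  bounce: vy ← 0.63·6.066 = 3.822
Arc 5: start y=0.000, vy=3.822 → t=0.779, apex=0.744, x_land=139.501, impact vy=-3.822
  bounce: vy ← 0.63·3.822 = 2.408
Arc 6: start y=0.000, vy=2.408 → t=0.491, apex=0.295, x_land=145.647, impact vy=-2.408
  bounce: vy ← 0.63·2.408 = 1.517

1 4.047 30.001 50.669
2 3.116 11.907 89.683
3 1.963 4.726 114.261
4 1.237 1.876 129.746
5 0.779 0.744 139.501
6 0.491 0.295 145.647
final: 145.647 1.517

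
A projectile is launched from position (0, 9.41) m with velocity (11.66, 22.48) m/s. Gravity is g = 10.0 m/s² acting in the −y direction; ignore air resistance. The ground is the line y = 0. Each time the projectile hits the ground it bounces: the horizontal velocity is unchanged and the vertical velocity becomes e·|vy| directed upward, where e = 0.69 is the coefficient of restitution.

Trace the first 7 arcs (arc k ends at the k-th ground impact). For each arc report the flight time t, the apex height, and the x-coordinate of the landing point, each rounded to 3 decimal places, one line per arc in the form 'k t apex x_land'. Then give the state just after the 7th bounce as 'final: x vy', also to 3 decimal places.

Arc 1: start y=9.410, vy=22.480 → t=4.882, apex=34.678, x_land=56.919, impact vy=-26.335
  bounce: vy ← 0.69·26.335 = 18.171
Arc 2: start y=0.000, vy=18.171 → t=3.634, apex=16.510, x_land=99.294, impact vy=-18.171
  bounce: vy ← 0.69·18.171 = 12.538
Arc 3: start y=0.000, vy=12.538 → t=2.508, apex=7.860, x_land=128.534, impact vy=-12.538
  bounce: vy ← 0.69·12.538 = 8.651
Arc 4: start y=0.000, vy=8.651 → t=1.730, apex=3.742, x_land=148.709, impact vy=-8.651
  bounce: vy ← 0.69·8.651 = 5.969
Arc 5: start y=0.000, vy=5.969 → t=1.194, apex=1.782, x_land=162.629, impact vy=-5.969
  bounce: vy ← 0.69·5.969 = 4.119
Arc 6: start y=0.000, vy=4.119 → t=0.824, apex=0.848, x_land=172.235, impact vy=-4.119
  bounce: vy ← 0.69·4.119 = 2.842
Arc 7: start y=0.000, vy=2.842 → t=0.568, apex=0.404, x_land=178.862, impact vy=-2.842
  bounce: vy ← 0.69·2.842 = 1.961

1 4.882 34.678 56.919
2 3.634 16.510 99.294
3 2.508 7.860 128.534
4 1.730 3.742 148.709
5 1.194 1.782 162.629
6 0.824 0.848 172.235
7 0.568 0.404 178.862
final: 178.862 1.961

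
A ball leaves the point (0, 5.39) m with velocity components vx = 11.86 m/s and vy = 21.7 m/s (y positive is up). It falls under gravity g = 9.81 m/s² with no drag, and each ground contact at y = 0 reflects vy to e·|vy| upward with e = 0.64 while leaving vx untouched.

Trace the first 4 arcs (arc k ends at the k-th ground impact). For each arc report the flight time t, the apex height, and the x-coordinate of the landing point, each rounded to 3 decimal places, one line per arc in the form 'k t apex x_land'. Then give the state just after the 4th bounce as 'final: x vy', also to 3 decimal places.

1 4.660 29.391 55.266
2 3.133 12.038 92.426
3 2.005 4.931 116.209
4 1.283 2.020 131.430
final: 131.430 4.029

Arc 1: start y=5.390, vy=21.700 → t=4.660, apex=29.391, x_land=55.266, impact vy=-24.013
  bounce: vy ← 0.64·24.013 = 15.369
Arc 2: start y=0.000, vy=15.369 → t=3.133, apex=12.038, x_land=92.426, impact vy=-15.369
  bounce: vy ← 0.64·15.369 = 9.836
Arc 3: start y=0.000, vy=9.836 → t=2.005, apex=4.931, x_land=116.209, impact vy=-9.836
  bounce: vy ← 0.64·9.836 = 6.295
Arc 4: start y=0.000, vy=6.295 → t=1.283, apex=2.020, x_land=131.430, impact vy=-6.295
  bounce: vy ← 0.64·6.295 = 4.029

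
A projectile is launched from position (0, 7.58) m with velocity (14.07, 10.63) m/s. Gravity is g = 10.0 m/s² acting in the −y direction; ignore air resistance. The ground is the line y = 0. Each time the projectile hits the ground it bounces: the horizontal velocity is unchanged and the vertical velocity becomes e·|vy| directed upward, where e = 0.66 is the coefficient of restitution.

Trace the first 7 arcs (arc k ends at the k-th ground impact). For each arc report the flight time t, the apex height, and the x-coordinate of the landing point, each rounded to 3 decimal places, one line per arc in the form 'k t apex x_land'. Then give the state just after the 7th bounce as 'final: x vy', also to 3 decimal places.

1 2.690 13.230 37.843
2 2.147 5.763 68.054
3 1.417 2.510 87.993
4 0.935 1.093 101.153
5 0.617 0.476 109.838
6 0.407 0.207 115.571
7 0.269 0.090 119.354
final: 119.354 0.887

Arc 1: start y=7.580, vy=10.630 → t=2.690, apex=13.230, x_land=37.843, impact vy=-16.266
  bounce: vy ← 0.66·16.266 = 10.736
Arc 2: start y=0.000, vy=10.736 → t=2.147, apex=5.763, x_land=68.054, impact vy=-10.736
  bounce: vy ← 0.66·10.736 = 7.086
Arc 3: start y=0.000, vy=7.086 → t=1.417, apex=2.510, x_land=87.993, impact vy=-7.086
  bounce: vy ← 0.66·7.086 = 4.677
Arc 4: start y=0.000, vy=4.677 → t=0.935, apex=1.093, x_land=101.153, impact vy=-4.677
  bounce: vy ← 0.66·4.677 = 3.087
Arc 5: start y=0.000, vy=3.087 → t=0.617, apex=0.476, x_land=109.838, impact vy=-3.087
  bounce: vy ← 0.66·3.087 = 2.037
Arc 6: start y=0.000, vy=2.037 → t=0.407, apex=0.207, x_land=115.571, impact vy=-2.037
  bounce: vy ← 0.66·2.037 = 1.344
Arc 7: start y=0.000, vy=1.344 → t=0.269, apex=0.090, x_land=119.354, impact vy=-1.344
  bounce: vy ← 0.66·1.344 = 0.887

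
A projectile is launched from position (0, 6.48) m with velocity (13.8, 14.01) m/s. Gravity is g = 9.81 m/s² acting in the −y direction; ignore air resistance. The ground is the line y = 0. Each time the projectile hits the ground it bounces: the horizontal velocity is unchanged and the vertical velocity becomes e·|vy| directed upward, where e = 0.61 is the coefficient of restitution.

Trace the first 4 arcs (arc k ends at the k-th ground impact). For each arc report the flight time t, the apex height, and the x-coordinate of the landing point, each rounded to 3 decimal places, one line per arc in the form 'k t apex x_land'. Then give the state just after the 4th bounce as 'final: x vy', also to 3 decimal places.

Arc 1: start y=6.480, vy=14.010 → t=3.261, apex=16.484, x_land=45.007, impact vy=-17.984
  bounce: vy ← 0.61·17.984 = 10.970
Arc 2: start y=0.000, vy=10.970 → t=2.237, apex=6.134, x_land=75.871, impact vy=-10.970
  bounce: vy ← 0.61·10.970 = 6.692
Arc 3: start y=0.000, vy=6.692 → t=1.364, apex=2.282, x_land=94.698, impact vy=-6.692
  bounce: vy ← 0.61·6.692 = 4.082
Arc 4: start y=0.000, vy=4.082 → t=0.832, apex=0.849, x_land=106.182, impact vy=-4.082
  bounce: vy ← 0.61·4.082 = 2.490

1 3.261 16.484 45.007
2 2.237 6.134 75.871
3 1.364 2.282 94.698
4 0.832 0.849 106.182
final: 106.182 2.490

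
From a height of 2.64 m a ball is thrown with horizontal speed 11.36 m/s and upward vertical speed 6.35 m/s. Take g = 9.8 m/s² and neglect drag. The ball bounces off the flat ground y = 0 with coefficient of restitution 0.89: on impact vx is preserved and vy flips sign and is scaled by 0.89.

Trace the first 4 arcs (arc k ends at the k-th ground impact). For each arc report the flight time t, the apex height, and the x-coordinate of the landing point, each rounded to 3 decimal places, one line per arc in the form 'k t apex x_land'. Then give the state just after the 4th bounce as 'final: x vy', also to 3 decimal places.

Arc 1: start y=2.640, vy=6.350 → t=1.627, apex=4.697, x_land=18.483, impact vy=-9.595
  bounce: vy ← 0.89·9.595 = 8.540
Arc 2: start y=0.000, vy=8.540 → t=1.743, apex=3.721, x_land=38.281, impact vy=-8.540
  bounce: vy ← 0.89·8.540 = 7.600
Arc 3: start y=0.000, vy=7.600 → t=1.551, apex=2.947, x_land=55.902, impact vy=-7.600
  bounce: vy ← 0.89·7.600 = 6.764
Arc 4: start y=0.000, vy=6.764 → t=1.380, apex=2.334, x_land=71.584, impact vy=-6.764
  bounce: vy ← 0.89·6.764 = 6.020

1 1.627 4.697 18.483
2 1.743 3.721 38.281
3 1.551 2.947 55.902
4 1.380 2.334 71.584
final: 71.584 6.020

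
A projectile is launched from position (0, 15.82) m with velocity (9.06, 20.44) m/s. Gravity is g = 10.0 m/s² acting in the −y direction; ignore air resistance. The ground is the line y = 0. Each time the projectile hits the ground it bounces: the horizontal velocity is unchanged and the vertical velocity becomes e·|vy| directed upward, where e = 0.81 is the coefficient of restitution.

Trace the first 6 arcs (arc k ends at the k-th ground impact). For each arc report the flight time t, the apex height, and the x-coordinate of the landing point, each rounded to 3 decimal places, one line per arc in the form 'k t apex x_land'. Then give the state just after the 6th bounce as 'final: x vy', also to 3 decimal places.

Arc 1: start y=15.820, vy=20.440 → t=4.754, apex=36.710, x_land=43.068, impact vy=-27.096
  bounce: vy ← 0.81·27.096 = 21.948
Arc 2: start y=0.000, vy=21.948 → t=4.390, apex=24.085, x_land=82.837, impact vy=-21.948
  bounce: vy ← 0.81·21.948 = 17.778
Arc 3: start y=0.000, vy=17.778 → t=3.556, apex=15.802, x_land=115.050, impact vy=-17.778
  bounce: vy ← 0.81·17.778 = 14.400
Arc 4: start y=0.000, vy=14.400 → t=2.880, apex=10.368, x_land=141.143, impact vy=-14.400
  bounce: vy ← 0.81·14.400 = 11.664
Arc 5: start y=0.000, vy=11.664 → t=2.333, apex=6.802, x_land=162.278, impact vy=-11.664
  bounce: vy ← 0.81·11.664 = 9.448
Arc 6: start y=0.000, vy=9.448 → t=1.890, apex=4.463, x_land=179.397, impact vy=-9.448
  bounce: vy ← 0.81·9.448 = 7.653

1 4.754 36.710 43.068
2 4.390 24.085 82.837
3 3.556 15.802 115.050
4 2.880 10.368 141.143
5 2.333 6.802 162.278
6 1.890 4.463 179.397
final: 179.397 7.653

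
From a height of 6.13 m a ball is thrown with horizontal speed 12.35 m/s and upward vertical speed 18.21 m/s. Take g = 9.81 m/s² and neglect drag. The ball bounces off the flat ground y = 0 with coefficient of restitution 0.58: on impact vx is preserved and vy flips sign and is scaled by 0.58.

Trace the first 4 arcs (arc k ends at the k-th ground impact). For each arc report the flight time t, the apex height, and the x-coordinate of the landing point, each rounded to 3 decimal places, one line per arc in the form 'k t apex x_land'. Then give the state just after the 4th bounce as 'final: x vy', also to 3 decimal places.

1 4.023 23.031 49.686
2 2.514 7.748 80.729
3 1.458 2.606 98.734
4 0.846 0.877 109.177
final: 109.177 2.406

Arc 1: start y=6.130, vy=18.210 → t=4.023, apex=23.031, x_land=49.686, impact vy=-21.257
  bounce: vy ← 0.58·21.257 = 12.329
Arc 2: start y=0.000, vy=12.329 → t=2.514, apex=7.748, x_land=80.729, impact vy=-12.329
  bounce: vy ← 0.58·12.329 = 7.151
Arc 3: start y=0.000, vy=7.151 → t=1.458, apex=2.606, x_land=98.734, impact vy=-7.151
  bounce: vy ← 0.58·7.151 = 4.148
Arc 4: start y=0.000, vy=4.148 → t=0.846, apex=0.877, x_land=109.177, impact vy=-4.148
  bounce: vy ← 0.58·4.148 = 2.406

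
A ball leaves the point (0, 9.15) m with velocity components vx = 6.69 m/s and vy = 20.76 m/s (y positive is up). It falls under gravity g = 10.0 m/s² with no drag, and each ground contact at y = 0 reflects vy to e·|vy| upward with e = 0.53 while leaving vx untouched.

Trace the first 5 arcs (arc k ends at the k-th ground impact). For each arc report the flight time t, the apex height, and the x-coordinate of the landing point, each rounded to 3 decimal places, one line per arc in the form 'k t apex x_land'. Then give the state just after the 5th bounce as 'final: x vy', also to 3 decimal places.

1 4.554 30.699 30.465
2 2.627 8.623 48.037
3 1.392 2.422 57.350
4 0.738 0.680 62.285
5 0.391 0.191 64.901
final: 64.901 1.036

Arc 1: start y=9.150, vy=20.760 → t=4.554, apex=30.699, x_land=30.465, impact vy=-24.779
  bounce: vy ← 0.53·24.779 = 13.133
Arc 2: start y=0.000, vy=13.133 → t=2.627, apex=8.623, x_land=48.037, impact vy=-13.133
  bounce: vy ← 0.53·13.133 = 6.960
Arc 3: start y=0.000, vy=6.960 → t=1.392, apex=2.422, x_land=57.350, impact vy=-6.960
  bounce: vy ← 0.53·6.960 = 3.689
Arc 4: start y=0.000, vy=3.689 → t=0.738, apex=0.680, x_land=62.285, impact vy=-3.689
  bounce: vy ← 0.53·3.689 = 1.955
Arc 5: start y=0.000, vy=1.955 → t=0.391, apex=0.191, x_land=64.901, impact vy=-1.955
  bounce: vy ← 0.53·1.955 = 1.036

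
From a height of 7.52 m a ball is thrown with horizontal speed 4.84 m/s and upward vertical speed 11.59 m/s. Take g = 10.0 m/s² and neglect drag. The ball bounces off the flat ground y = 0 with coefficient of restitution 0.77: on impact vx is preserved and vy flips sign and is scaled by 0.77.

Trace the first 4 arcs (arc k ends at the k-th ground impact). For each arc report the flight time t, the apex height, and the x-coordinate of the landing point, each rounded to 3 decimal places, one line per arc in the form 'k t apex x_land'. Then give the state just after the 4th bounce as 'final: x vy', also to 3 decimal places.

Arc 1: start y=7.520, vy=11.590 → t=2.846, apex=14.236, x_land=13.777, impact vy=-16.874
  bounce: vy ← 0.77·16.874 = 12.993
Arc 2: start y=0.000, vy=12.993 → t=2.599, apex=8.441, x_land=26.354, impact vy=-12.993
  bounce: vy ← 0.77·12.993 = 10.005
Arc 3: start y=0.000, vy=10.005 → t=2.001, apex=5.005, x_land=36.038, impact vy=-10.005
  bounce: vy ← 0.77·10.005 = 7.703
Arc 4: start y=0.000, vy=7.703 → t=1.541, apex=2.967, x_land=43.495, impact vy=-7.703
  bounce: vy ← 0.77·7.703 = 5.932

1 2.846 14.236 13.777
2 2.599 8.441 26.354
3 2.001 5.005 36.038
4 1.541 2.967 43.495
final: 43.495 5.932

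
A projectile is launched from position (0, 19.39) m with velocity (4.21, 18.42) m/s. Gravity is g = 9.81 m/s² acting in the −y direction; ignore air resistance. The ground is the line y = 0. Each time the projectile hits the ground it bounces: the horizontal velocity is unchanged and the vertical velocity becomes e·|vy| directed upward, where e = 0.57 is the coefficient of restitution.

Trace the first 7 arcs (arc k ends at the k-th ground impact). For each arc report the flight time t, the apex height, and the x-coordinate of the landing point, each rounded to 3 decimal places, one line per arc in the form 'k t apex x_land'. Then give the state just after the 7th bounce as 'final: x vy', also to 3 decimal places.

Arc 1: start y=19.390, vy=18.420 → t=4.612, apex=36.683, x_land=19.418, impact vy=-26.828
  bounce: vy ← 0.57·26.828 = 15.292
Arc 2: start y=0.000, vy=15.292 → t=3.118, apex=11.918, x_land=32.543, impact vy=-15.292
  bounce: vy ← 0.57·15.292 = 8.716
Arc 3: start y=0.000, vy=8.716 → t=1.777, apex=3.872, x_land=40.025, impact vy=-8.716
  bounce: vy ← 0.57·8.716 = 4.968
Arc 4: start y=0.000, vy=4.968 → t=1.013, apex=1.258, x_land=44.289, impact vy=-4.968
  bounce: vy ← 0.57·4.968 = 2.832
Arc 5: start y=0.000, vy=2.832 → t=0.577, apex=0.409, x_land=46.720, impact vy=-2.832
  bounce: vy ← 0.57·2.832 = 1.614
Arc 6: start y=0.000, vy=1.614 → t=0.329, apex=0.133, x_land=48.105, impact vy=-1.614
  bounce: vy ← 0.57·1.614 = 0.920
Arc 7: start y=0.000, vy=0.920 → t=0.188, apex=0.043, x_land=48.895, impact vy=-0.920
  bounce: vy ← 0.57·0.920 = 0.524

1 4.612 36.683 19.418
2 3.118 11.918 32.543
3 1.777 3.872 40.025
4 1.013 1.258 44.289
5 0.577 0.409 46.720
6 0.329 0.133 48.105
7 0.188 0.043 48.895
final: 48.895 0.524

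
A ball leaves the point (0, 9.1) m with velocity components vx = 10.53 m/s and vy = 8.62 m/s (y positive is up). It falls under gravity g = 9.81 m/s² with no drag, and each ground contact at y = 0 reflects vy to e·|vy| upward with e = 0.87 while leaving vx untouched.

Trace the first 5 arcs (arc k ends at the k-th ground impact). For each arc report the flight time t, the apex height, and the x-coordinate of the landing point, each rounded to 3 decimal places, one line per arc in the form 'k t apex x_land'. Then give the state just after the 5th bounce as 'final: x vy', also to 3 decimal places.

Arc 1: start y=9.100, vy=8.620 → t=2.500, apex=12.887, x_land=26.321, impact vy=-15.901
  bounce: vy ← 0.87·15.901 = 13.834
Arc 2: start y=0.000, vy=13.834 → t=2.820, apex=9.754, x_land=56.020, impact vy=-13.834
  bounce: vy ← 0.87·13.834 = 12.036
Arc 3: start y=0.000, vy=12.036 → t=2.454, apex=7.383, x_land=81.857, impact vy=-12.036
  bounce: vy ← 0.87·12.036 = 10.471
Arc 4: start y=0.000, vy=10.471 → t=2.135, apex=5.588, x_land=104.336, impact vy=-10.471
  bounce: vy ← 0.87·10.471 = 9.110
Arc 5: start y=0.000, vy=9.110 → t=1.857, apex=4.230, x_land=123.893, impact vy=-9.110
  bounce: vy ← 0.87·9.110 = 7.925

1 2.500 12.887 26.321
2 2.820 9.754 56.020
3 2.454 7.383 81.857
4 2.135 5.588 104.336
5 1.857 4.230 123.893
final: 123.893 7.925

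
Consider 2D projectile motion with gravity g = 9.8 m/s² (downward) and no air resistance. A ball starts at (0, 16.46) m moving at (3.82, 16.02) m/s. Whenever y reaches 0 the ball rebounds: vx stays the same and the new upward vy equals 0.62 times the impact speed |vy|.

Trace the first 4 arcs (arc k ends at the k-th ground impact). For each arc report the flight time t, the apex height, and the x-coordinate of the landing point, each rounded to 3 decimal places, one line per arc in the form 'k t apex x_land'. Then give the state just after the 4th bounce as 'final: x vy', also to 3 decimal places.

Arc 1: start y=16.460, vy=16.020 → t=4.091, apex=29.554, x_land=15.626, impact vy=-24.068
  bounce: vy ← 0.62·24.068 = 14.922
Arc 2: start y=0.000, vy=14.922 → t=3.045, apex=11.361, x_land=27.259, impact vy=-14.922
  bounce: vy ← 0.62·14.922 = 9.252
Arc 3: start y=0.000, vy=9.252 → t=1.888, apex=4.367, x_land=34.472, impact vy=-9.252
  bounce: vy ← 0.62·9.252 = 5.736
Arc 4: start y=0.000, vy=5.736 → t=1.171, apex=1.679, x_land=38.943, impact vy=-5.736
  bounce: vy ← 0.62·5.736 = 3.556

1 4.091 29.554 15.626
2 3.045 11.361 27.259
3 1.888 4.367 34.472
4 1.171 1.679 38.943
final: 38.943 3.556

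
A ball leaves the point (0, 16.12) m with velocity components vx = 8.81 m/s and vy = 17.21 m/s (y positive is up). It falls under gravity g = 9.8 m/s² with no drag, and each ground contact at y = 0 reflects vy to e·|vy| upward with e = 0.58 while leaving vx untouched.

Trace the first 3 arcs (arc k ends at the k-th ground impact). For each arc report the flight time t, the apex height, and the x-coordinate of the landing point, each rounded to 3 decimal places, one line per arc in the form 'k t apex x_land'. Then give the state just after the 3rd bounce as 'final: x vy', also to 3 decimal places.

Arc 1: start y=16.120, vy=17.210 → t=4.281, apex=31.231, x_land=37.713, impact vy=-24.741
  bounce: vy ← 0.58·24.741 = 14.350
Arc 2: start y=0.000, vy=14.350 → t=2.929, apex=10.506, x_land=63.514, impact vy=-14.350
  bounce: vy ← 0.58·14.350 = 8.323
Arc 3: start y=0.000, vy=8.323 → t=1.699, apex=3.534, x_land=78.479, impact vy=-8.323
  bounce: vy ← 0.58·8.323 = 4.827

1 4.281 31.231 37.713
2 2.929 10.506 63.514
3 1.699 3.534 78.479
final: 78.479 4.827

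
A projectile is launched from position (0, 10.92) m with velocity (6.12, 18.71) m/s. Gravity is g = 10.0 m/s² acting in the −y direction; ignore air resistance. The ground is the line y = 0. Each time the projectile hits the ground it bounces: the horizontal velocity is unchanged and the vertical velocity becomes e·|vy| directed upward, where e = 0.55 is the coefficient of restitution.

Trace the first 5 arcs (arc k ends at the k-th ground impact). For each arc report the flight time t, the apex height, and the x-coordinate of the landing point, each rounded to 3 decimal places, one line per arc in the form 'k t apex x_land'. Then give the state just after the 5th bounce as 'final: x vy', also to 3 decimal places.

1 4.255 28.423 26.042
2 2.623 8.598 42.093
3 1.442 2.601 50.921
4 0.793 0.787 55.776
5 0.436 0.238 58.447
final: 58.447 1.200

Arc 1: start y=10.920, vy=18.710 → t=4.255, apex=28.423, x_land=26.042, impact vy=-23.842
  bounce: vy ← 0.55·23.842 = 13.113
Arc 2: start y=0.000, vy=13.113 → t=2.623, apex=8.598, x_land=42.093, impact vy=-13.113
  bounce: vy ← 0.55·13.113 = 7.212
Arc 3: start y=0.000, vy=7.212 → t=1.442, apex=2.601, x_land=50.921, impact vy=-7.212
  bounce: vy ← 0.55·7.212 = 3.967
Arc 4: start y=0.000, vy=3.967 → t=0.793, apex=0.787, x_land=55.776, impact vy=-3.967
  bounce: vy ← 0.55·3.967 = 2.182
Arc 5: start y=0.000, vy=2.182 → t=0.436, apex=0.238, x_land=58.447, impact vy=-2.182
  bounce: vy ← 0.55·2.182 = 1.200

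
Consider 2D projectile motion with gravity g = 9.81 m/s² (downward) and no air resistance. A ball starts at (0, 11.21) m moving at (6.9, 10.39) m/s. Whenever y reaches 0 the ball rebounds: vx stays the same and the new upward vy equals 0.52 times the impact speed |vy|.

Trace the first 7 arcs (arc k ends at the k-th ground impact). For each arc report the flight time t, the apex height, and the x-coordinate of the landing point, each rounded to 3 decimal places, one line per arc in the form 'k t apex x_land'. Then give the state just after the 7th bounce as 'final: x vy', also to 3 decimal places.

Arc 1: start y=11.210, vy=10.390 → t=2.905, apex=16.712, x_land=20.044, impact vy=-18.108
  bounce: vy ← 0.52·18.108 = 9.416
Arc 2: start y=0.000, vy=9.416 → t=1.920, apex=4.519, x_land=33.290, impact vy=-9.416
  bounce: vy ← 0.52·9.416 = 4.896
Arc 3: start y=0.000, vy=4.896 → t=0.998, apex=1.222, x_land=40.178, impact vy=-4.896
  bounce: vy ← 0.52·4.896 = 2.546
Arc 4: start y=0.000, vy=2.546 → t=0.519, apex=0.330, x_land=43.760, impact vy=-2.546
  bounce: vy ← 0.52·2.546 = 1.324
Arc 5: start y=0.000, vy=1.324 → t=0.270, apex=0.089, x_land=45.622, impact vy=-1.324
  bounce: vy ← 0.52·1.324 = 0.688
Arc 6: start y=0.000, vy=0.688 → t=0.140, apex=0.024, x_land=46.591, impact vy=-0.688
  bounce: vy ← 0.52·0.688 = 0.358
Arc 7: start y=0.000, vy=0.358 → t=0.073, apex=0.007, x_land=47.094, impact vy=-0.358
  bounce: vy ← 0.52·0.358 = 0.186

1 2.905 16.712 20.044
2 1.920 4.519 33.290
3 0.998 1.222 40.178
4 0.519 0.330 43.760
5 0.270 0.089 45.622
6 0.140 0.024 46.591
7 0.073 0.007 47.094
final: 47.094 0.186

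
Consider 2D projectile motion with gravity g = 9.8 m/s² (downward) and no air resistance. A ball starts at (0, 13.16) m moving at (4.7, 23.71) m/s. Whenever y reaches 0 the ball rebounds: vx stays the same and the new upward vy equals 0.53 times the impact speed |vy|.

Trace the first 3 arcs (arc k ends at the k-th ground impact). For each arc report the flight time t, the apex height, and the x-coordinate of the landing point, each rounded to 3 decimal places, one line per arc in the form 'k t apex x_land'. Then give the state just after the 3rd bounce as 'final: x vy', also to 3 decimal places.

1 5.342 41.842 25.105
2 3.098 11.753 39.664
3 1.642 3.302 47.380
final: 47.380 4.263

Arc 1: start y=13.160, vy=23.710 → t=5.342, apex=41.842, x_land=25.105, impact vy=-28.637
  bounce: vy ← 0.53·28.637 = 15.178
Arc 2: start y=0.000, vy=15.178 → t=3.098, apex=11.753, x_land=39.664, impact vy=-15.178
  bounce: vy ← 0.53·15.178 = 8.044
Arc 3: start y=0.000, vy=8.044 → t=1.642, apex=3.302, x_land=47.380, impact vy=-8.044
  bounce: vy ← 0.53·8.044 = 4.263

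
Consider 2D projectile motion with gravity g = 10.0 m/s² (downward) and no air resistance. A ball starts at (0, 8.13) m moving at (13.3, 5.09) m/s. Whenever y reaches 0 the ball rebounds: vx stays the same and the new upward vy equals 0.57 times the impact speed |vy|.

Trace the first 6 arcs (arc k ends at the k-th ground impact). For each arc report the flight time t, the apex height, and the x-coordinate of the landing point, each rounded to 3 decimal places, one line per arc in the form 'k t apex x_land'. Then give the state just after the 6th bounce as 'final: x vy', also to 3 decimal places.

1 1.882 9.425 25.030
2 1.565 3.062 45.848
3 0.892 0.995 57.713
4 0.509 0.323 64.477
5 0.290 0.105 68.332
6 0.165 0.034 70.529
final: 70.529 0.471

Arc 1: start y=8.130, vy=5.090 → t=1.882, apex=9.425, x_land=25.030, impact vy=-13.730
  bounce: vy ← 0.57·13.730 = 7.826
Arc 2: start y=0.000, vy=7.826 → t=1.565, apex=3.062, x_land=45.848, impact vy=-7.826
  bounce: vy ← 0.57·7.826 = 4.461
Arc 3: start y=0.000, vy=4.461 → t=0.892, apex=0.995, x_land=57.713, impact vy=-4.461
  bounce: vy ← 0.57·4.461 = 2.543
Arc 4: start y=0.000, vy=2.543 → t=0.509, apex=0.323, x_land=64.477, impact vy=-2.543
  bounce: vy ← 0.57·2.543 = 1.449
Arc 5: start y=0.000, vy=1.449 → t=0.290, apex=0.105, x_land=68.332, impact vy=-1.449
  bounce: vy ← 0.57·1.449 = 0.826
Arc 6: start y=0.000, vy=0.826 → t=0.165, apex=0.034, x_land=70.529, impact vy=-0.826
  bounce: vy ← 0.57·0.826 = 0.471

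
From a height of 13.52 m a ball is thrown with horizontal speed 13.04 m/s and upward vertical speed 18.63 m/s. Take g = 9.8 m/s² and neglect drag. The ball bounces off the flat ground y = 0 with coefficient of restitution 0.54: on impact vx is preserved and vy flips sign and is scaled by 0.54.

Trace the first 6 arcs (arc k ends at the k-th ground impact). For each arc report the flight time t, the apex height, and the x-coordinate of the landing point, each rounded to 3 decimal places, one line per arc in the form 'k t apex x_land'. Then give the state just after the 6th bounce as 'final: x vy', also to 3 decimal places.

Arc 1: start y=13.520, vy=18.630 → t=4.426, apex=31.228, x_land=57.709, impact vy=-24.740
  bounce: vy ← 0.54·24.740 = 13.360
Arc 2: start y=0.000, vy=13.360 → t=2.726, apex=9.106, x_land=93.262, impact vy=-13.360
  bounce: vy ← 0.54·13.360 = 7.214
Arc 3: start y=0.000, vy=7.214 → t=1.472, apex=2.655, x_land=112.460, impact vy=-7.214
  bounce: vy ← 0.54·7.214 = 3.896
Arc 4: start y=0.000, vy=3.896 → t=0.795, apex=0.774, x_land=122.827, impact vy=-3.896
  bounce: vy ← 0.54·3.896 = 2.104
Arc 5: start y=0.000, vy=2.104 → t=0.429, apex=0.226, x_land=128.426, impact vy=-2.104
  bounce: vy ← 0.54·2.104 = 1.136
Arc 6: start y=0.000, vy=1.136 → t=0.232, apex=0.066, x_land=131.449, impact vy=-1.136
  bounce: vy ← 0.54·1.136 = 0.613

1 4.426 31.228 57.709
2 2.726 9.106 93.262
3 1.472 2.655 112.460
4 0.795 0.774 122.827
5 0.429 0.226 128.426
6 0.232 0.066 131.449
final: 131.449 0.613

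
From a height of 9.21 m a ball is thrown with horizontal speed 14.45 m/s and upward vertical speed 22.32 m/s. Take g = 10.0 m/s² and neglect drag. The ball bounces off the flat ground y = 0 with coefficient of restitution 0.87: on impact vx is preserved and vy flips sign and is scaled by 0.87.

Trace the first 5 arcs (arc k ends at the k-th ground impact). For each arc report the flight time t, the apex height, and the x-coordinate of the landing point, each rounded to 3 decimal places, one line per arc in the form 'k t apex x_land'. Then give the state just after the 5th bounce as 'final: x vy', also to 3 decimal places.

1 4.844 34.119 69.999
2 4.545 25.825 135.679
3 3.954 19.547 192.820
4 3.440 14.795 242.533
5 2.993 11.198 285.784
final: 285.784 13.020

Arc 1: start y=9.210, vy=22.320 → t=4.844, apex=34.119, x_land=69.999, impact vy=-26.122
  bounce: vy ← 0.87·26.122 = 22.727
Arc 2: start y=0.000, vy=22.727 → t=4.545, apex=25.825, x_land=135.679, impact vy=-22.727
  bounce: vy ← 0.87·22.727 = 19.772
Arc 3: start y=0.000, vy=19.772 → t=3.954, apex=19.547, x_land=192.820, impact vy=-19.772
  bounce: vy ← 0.87·19.772 = 17.202
Arc 4: start y=0.000, vy=17.202 → t=3.440, apex=14.795, x_land=242.533, impact vy=-17.202
  bounce: vy ← 0.87·17.202 = 14.965
Arc 5: start y=0.000, vy=14.965 → t=2.993, apex=11.198, x_land=285.784, impact vy=-14.965
  bounce: vy ← 0.87·14.965 = 13.020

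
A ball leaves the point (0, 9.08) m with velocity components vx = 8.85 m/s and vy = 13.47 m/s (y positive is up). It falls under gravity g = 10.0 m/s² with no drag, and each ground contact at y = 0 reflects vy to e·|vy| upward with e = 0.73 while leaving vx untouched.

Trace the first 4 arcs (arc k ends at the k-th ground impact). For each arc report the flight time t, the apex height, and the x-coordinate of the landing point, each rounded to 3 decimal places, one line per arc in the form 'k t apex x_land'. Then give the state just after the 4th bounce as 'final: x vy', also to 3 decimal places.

1 3.252 18.152 28.783
2 2.782 9.673 53.403
3 2.031 5.155 71.375
4 1.482 2.747 84.494
final: 84.494 5.411

Arc 1: start y=9.080, vy=13.470 → t=3.252, apex=18.152, x_land=28.783, impact vy=-19.054
  bounce: vy ← 0.73·19.054 = 13.909
Arc 2: start y=0.000, vy=13.909 → t=2.782, apex=9.673, x_land=53.403, impact vy=-13.909
  bounce: vy ← 0.73·13.909 = 10.154
Arc 3: start y=0.000, vy=10.154 → t=2.031, apex=5.155, x_land=71.375, impact vy=-10.154
  bounce: vy ← 0.73·10.154 = 7.412
Arc 4: start y=0.000, vy=7.412 → t=1.482, apex=2.747, x_land=84.494, impact vy=-7.412
  bounce: vy ← 0.73·7.412 = 5.411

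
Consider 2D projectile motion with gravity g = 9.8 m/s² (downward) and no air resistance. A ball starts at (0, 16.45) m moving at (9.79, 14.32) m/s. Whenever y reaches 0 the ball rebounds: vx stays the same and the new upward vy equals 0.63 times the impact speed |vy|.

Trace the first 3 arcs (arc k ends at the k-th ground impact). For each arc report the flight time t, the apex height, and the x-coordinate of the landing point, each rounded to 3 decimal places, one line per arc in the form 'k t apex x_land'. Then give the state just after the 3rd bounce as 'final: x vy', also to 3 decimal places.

1 3.805 26.912 37.249
2 2.953 10.682 66.158
3 1.860 4.239 84.370
final: 84.370 5.743

Arc 1: start y=16.450, vy=14.320 → t=3.805, apex=26.912, x_land=37.249, impact vy=-22.967
  bounce: vy ← 0.63·22.967 = 14.469
Arc 2: start y=0.000, vy=14.469 → t=2.953, apex=10.682, x_land=66.158, impact vy=-14.469
  bounce: vy ← 0.63·14.469 = 9.116
Arc 3: start y=0.000, vy=9.116 → t=1.860, apex=4.239, x_land=84.370, impact vy=-9.116
  bounce: vy ← 0.63·9.116 = 5.743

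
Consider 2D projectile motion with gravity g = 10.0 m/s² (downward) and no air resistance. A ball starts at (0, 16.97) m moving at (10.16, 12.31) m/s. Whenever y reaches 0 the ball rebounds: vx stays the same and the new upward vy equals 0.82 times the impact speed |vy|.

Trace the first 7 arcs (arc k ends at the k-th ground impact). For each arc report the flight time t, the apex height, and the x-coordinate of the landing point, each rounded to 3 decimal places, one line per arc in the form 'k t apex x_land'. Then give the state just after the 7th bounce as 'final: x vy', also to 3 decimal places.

Arc 1: start y=16.970, vy=12.310 → t=3.447, apex=24.547, x_land=35.019, impact vy=-22.157
  bounce: vy ← 0.82·22.157 = 18.169
Arc 2: start y=0.000, vy=18.169 → t=3.634, apex=16.505, x_land=71.938, impact vy=-18.169
  bounce: vy ← 0.82·18.169 = 14.898
Arc 3: start y=0.000, vy=14.898 → t=2.980, apex=11.098, x_land=102.211, impact vy=-14.898
  bounce: vy ← 0.82·14.898 = 12.217
Arc 4: start y=0.000, vy=12.217 → t=2.443, apex=7.462, x_land=127.035, impact vy=-12.217
  bounce: vy ← 0.82·12.217 = 10.018
Arc 5: start y=0.000, vy=10.018 → t=2.004, apex=5.018, x_land=147.391, impact vy=-10.018
  bounce: vy ← 0.82·10.018 = 8.215
Arc 6: start y=0.000, vy=8.215 → t=1.643, apex=3.374, x_land=164.083, impact vy=-8.215
  bounce: vy ← 0.82·8.215 = 6.736
Arc 7: start y=0.000, vy=6.736 → t=1.347, apex=2.269, x_land=177.771, impact vy=-6.736
  bounce: vy ← 0.82·6.736 = 5.523

1 3.447 24.547 35.019
2 3.634 16.505 71.938
3 2.980 11.098 102.211
4 2.443 7.462 127.035
5 2.004 5.018 147.391
6 1.643 3.374 164.083
7 1.347 2.269 177.771
final: 177.771 5.523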